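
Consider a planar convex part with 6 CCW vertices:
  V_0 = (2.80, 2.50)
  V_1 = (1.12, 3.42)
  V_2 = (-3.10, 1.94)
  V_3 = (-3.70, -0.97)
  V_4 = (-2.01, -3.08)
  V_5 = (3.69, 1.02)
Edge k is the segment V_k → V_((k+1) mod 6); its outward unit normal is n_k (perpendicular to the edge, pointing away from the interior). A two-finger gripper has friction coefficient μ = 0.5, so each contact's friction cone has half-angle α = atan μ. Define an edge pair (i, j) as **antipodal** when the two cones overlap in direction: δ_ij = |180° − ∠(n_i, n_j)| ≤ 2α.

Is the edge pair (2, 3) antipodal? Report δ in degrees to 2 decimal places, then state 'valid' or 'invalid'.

α = atan 0.5 = 26.57°;  2α = 53.13°
edge 2: e_2 = (-0.60, -2.91);  n_2 = (-0.9794, +0.2019)
edge 3: e_3 = (+1.69, -2.11);  n_3 = (-0.7805, -0.6251)
∠(n_2, n_3) = 50.34°
δ = |180° − 50.34°| = 129.66°
129.66° > 2α = 53.13°  →  invalid

δ = 129.66°, invalid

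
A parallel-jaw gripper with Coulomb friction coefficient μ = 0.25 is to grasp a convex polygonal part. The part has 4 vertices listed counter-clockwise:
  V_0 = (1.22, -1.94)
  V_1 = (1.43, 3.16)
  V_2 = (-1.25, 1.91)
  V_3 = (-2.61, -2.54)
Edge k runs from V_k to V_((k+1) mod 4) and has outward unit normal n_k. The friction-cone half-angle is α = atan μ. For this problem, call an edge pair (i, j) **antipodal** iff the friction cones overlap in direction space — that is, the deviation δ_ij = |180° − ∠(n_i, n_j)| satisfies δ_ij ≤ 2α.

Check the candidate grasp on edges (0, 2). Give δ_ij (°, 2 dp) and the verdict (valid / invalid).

α = atan 0.25 = 14.04°;  2α = 28.07°
edge 0: e_0 = (+0.21, +5.10);  n_0 = (+0.9992, -0.0411)
edge 2: e_2 = (-1.36, -4.45);  n_2 = (-0.9563, +0.2923)
∠(n_0, n_2) = 165.36°
δ = |180° − 165.36°| = 14.64°
14.64° ≤ 2α = 28.07°  →  valid

δ = 14.64°, valid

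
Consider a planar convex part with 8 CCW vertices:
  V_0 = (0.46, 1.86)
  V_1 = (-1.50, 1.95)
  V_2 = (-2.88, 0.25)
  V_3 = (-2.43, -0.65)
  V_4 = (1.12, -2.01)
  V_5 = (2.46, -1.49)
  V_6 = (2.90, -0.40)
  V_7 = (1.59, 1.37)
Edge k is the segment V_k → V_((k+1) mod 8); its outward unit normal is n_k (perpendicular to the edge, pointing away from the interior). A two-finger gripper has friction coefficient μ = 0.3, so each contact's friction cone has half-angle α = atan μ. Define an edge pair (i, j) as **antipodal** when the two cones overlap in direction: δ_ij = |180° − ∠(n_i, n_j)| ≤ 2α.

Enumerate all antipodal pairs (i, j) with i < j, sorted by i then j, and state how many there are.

α = atan 0.3 = 16.70°;  2α = 33.40°
n_0 = (+0.0459, +0.9989)
n_1 = (-0.7764, +0.6302)
n_2 = (-0.8944, -0.4472)
n_3 = (-0.3577, -0.9338)
n_4 = (+0.3618, -0.9323)
n_5 = (+0.9273, -0.3743)
n_6 = (+0.8038, +0.5949)
n_7 = (+0.3978, +0.9175)
  (0,1): δ = 126.44°  ·
  (0,2): δ = 60.81°  ·
  (0,3): δ = 18.33°  ✓
  (0,4): δ = 23.84°  ✓
  (0,5): δ = 70.65°  ·
  (0,6): δ = 129.13°  ·
  (0,7): δ = 159.19°  ·
  (1,2): δ = 114.37°  ·
  (1,3): δ = 71.89°  ·
  (1,4): δ = 29.72°  ✓
  (1,5): δ = 17.09°  ✓
  (1,6): δ = 75.57°  ·
  (1,7): δ = 105.63°  ·
  (2,3): δ = 137.53°  ·
  (2,4): δ = 95.36°  ·
  (2,5): δ = 48.55°  ·
  (2,6): δ = 9.94°  ✓
  (2,7): δ = 39.99°  ·
  (3,4): δ = 137.83°  ·
  (3,5): δ = 91.02°  ·
  (3,6): δ = 32.53°  ✓
  (3,7): δ = 2.48°  ✓
  (4,5): δ = 133.19°  ·
  (4,6): δ = 74.70°  ·
  (4,7): δ = 44.65°  ·
  (5,6): δ = 121.51°  ·
  (5,7): δ = 91.46°  ·
  (6,7): δ = 149.95°  ·
antipodal pairs: 7

count = 7; pairs: (0,3), (0,4), (1,4), (1,5), (2,6), (3,6), (3,7)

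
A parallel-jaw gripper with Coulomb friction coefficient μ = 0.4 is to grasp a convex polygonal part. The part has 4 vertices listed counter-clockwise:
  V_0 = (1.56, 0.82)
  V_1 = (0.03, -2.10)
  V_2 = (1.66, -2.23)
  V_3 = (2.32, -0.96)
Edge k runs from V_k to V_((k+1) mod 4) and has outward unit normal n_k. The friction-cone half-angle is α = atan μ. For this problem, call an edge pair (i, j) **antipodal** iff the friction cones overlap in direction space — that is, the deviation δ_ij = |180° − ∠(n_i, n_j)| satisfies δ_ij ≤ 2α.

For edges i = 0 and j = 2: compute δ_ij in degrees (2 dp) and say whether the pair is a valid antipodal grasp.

α = atan 0.4 = 21.80°;  2α = 43.60°
edge 0: e_0 = (-1.53, -2.92);  n_0 = (-0.8858, +0.4641)
edge 2: e_2 = (+0.66, +1.27);  n_2 = (+0.8873, -0.4611)
∠(n_0, n_2) = 179.81°
δ = |180° − 179.81°| = 0.19°
0.19° ≤ 2α = 43.60°  →  valid

δ = 0.19°, valid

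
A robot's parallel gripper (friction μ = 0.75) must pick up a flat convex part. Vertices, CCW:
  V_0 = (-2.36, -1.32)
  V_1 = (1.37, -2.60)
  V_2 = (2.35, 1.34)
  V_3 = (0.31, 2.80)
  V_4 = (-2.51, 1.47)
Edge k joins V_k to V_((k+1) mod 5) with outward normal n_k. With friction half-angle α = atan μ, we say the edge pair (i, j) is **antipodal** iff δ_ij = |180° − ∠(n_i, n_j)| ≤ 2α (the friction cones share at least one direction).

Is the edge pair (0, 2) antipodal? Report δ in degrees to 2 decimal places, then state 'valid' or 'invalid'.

α = atan 0.75 = 36.87°;  2α = 73.74°
edge 0: e_0 = (+3.73, -1.28);  n_0 = (-0.3246, -0.9459)
edge 2: e_2 = (-2.04, +1.46);  n_2 = (+0.5820, +0.8132)
∠(n_0, n_2) = 163.35°
δ = |180° − 163.35°| = 16.65°
16.65° ≤ 2α = 73.74°  →  valid

δ = 16.65°, valid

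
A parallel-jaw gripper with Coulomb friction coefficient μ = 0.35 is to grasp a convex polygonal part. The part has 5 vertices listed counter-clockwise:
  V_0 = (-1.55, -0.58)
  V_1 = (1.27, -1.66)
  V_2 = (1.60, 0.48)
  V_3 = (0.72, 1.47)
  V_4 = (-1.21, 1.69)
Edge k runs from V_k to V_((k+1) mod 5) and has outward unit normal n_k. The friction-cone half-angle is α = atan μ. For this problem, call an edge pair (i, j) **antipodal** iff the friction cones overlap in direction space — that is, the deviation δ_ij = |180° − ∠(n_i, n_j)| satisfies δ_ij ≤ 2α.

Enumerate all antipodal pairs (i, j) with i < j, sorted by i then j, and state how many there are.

count = 3; pairs: (0,2), (0,3), (1,4)

α = atan 0.35 = 19.29°;  2α = 38.58°
n_0 = (-0.3576, -0.9339)
n_1 = (+0.9883, -0.1524)
n_2 = (+0.7474, +0.6644)
n_3 = (+0.1133, +0.9936)
n_4 = (-0.9890, +0.1481)
  (0,1): δ = 77.81°  ·
  (0,2): δ = 27.41°  ✓
  (0,3): δ = 14.45°  ✓
  (0,4): δ = 102.44°  ·
  (1,2): δ = 129.60°  ·
  (1,3): δ = 87.74°  ·
  (1,4): δ = 0.25°  ✓
  (2,3): δ = 138.14°  ·
  (2,4): δ = 50.15°  ·
  (3,4): δ = 92.02°  ·
antipodal pairs: 3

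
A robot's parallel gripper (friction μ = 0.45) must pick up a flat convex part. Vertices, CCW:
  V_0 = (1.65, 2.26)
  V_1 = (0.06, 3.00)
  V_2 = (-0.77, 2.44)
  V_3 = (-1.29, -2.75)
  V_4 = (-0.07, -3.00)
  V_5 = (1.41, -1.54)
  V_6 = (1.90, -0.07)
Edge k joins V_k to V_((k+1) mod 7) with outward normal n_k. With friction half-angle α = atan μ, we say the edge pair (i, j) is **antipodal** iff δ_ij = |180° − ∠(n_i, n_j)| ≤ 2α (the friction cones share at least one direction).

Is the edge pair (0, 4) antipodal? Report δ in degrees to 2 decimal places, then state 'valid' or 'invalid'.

α = atan 0.45 = 24.23°;  2α = 48.46°
edge 0: e_0 = (-1.59, +0.74);  n_0 = (+0.4219, +0.9066)
edge 4: e_4 = (+1.48, +1.46);  n_4 = (+0.7023, -0.7119)
∠(n_0, n_4) = 110.43°
δ = |180° − 110.43°| = 69.57°
69.57° > 2α = 48.46°  →  invalid

δ = 69.57°, invalid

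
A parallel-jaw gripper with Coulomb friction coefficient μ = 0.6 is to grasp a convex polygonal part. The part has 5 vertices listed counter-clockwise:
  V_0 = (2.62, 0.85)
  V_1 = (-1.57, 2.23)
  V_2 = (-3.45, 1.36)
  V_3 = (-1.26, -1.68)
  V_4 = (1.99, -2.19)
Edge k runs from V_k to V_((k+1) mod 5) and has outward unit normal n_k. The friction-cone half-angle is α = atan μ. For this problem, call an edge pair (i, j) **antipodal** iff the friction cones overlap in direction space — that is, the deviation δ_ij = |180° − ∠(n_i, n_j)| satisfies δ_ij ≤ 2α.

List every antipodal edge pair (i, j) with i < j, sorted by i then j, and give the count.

α = atan 0.6 = 30.96°;  2α = 61.93°
n_0 = (+0.3128, +0.9498)
n_1 = (-0.4200, +0.9075)
n_2 = (-0.8114, -0.5845)
n_3 = (-0.1550, -0.9879)
n_4 = (+0.9792, -0.2029)
  (0,1): δ = 136.94°  ·
  (0,2): δ = 36.00°  ✓
  (0,3): δ = 9.31°  ✓
  (0,4): δ = 96.52°  ·
  (1,2): δ = 79.06°  ·
  (1,3): δ = 33.75°  ✓
  (1,4): δ = 53.46°  ✓
  (2,3): δ = 134.69°  ·
  (2,4): δ = 47.48°  ✓
  (3,4): δ = 92.79°  ·
antipodal pairs: 5

count = 5; pairs: (0,2), (0,3), (1,3), (1,4), (2,4)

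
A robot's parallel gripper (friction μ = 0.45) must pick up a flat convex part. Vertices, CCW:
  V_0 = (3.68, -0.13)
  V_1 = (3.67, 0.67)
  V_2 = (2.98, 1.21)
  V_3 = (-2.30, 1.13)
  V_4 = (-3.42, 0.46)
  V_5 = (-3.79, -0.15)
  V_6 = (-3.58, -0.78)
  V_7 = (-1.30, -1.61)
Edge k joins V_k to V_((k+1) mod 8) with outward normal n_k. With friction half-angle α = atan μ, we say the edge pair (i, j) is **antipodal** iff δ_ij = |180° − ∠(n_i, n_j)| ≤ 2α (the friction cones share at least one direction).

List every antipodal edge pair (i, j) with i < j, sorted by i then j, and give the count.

count = 8; pairs: (0,4), (0,5), (1,5), (1,6), (2,6), (2,7), (3,7), (4,7)

α = atan 0.45 = 24.23°;  2α = 48.46°
n_0 = (+0.9999, +0.0125)
n_1 = (+0.6163, +0.7875)
n_2 = (-0.0151, +0.9999)
n_3 = (-0.5134, +0.8582)
n_4 = (-0.8550, +0.5186)
n_5 = (-0.9487, -0.3162)
n_6 = (-0.3421, -0.9397)
n_7 = (+0.2849, -0.9586)
  (0,1): δ = 128.76°  ·
  (0,2): δ = 89.85°  ·
  (0,3): δ = 59.83°  ·
  (0,4): δ = 31.96°  ✓
  (0,5): δ = 17.72°  ✓
  (0,6): δ = 69.28°  ·
  (0,7): δ = 105.84°  ·
  (1,2): δ = 141.08°  ·
  (1,3): δ = 111.06°  ·
  (1,4): δ = 83.19°  ·
  (1,5): δ = 33.52°  ✓
  (1,6): δ = 18.04°  ✓
  (1,7): δ = 54.60°  ·
  (2,3): δ = 149.98°  ·
  (2,4): δ = 122.11°  ·
  (2,5): δ = 72.43°  ·
  (2,6): δ = 20.87°  ✓
  (2,7): δ = 15.68°  ✓
  (3,4): δ = 152.13°  ·
  (3,5): δ = 102.45°  ·
  (3,6): δ = 50.89°  ·
  (3,7): δ = 14.34°  ✓
  (4,5): δ = 130.33°  ·
  (4,6): δ = 78.76°  ·
  (4,7): δ = 42.21°  ✓
  (5,6): δ = 128.44°  ·
  (5,7): δ = 91.88°  ·
  (6,7): δ = 143.45°  ·
antipodal pairs: 8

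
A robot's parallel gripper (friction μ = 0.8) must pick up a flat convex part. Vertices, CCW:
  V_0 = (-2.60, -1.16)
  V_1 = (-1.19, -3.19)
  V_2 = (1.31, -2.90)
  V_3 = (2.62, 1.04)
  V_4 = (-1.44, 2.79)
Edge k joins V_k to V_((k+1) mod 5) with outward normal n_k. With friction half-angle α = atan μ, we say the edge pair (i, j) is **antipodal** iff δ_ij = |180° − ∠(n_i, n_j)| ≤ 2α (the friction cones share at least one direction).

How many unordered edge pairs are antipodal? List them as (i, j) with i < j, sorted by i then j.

α = atan 0.8 = 38.66°;  2α = 77.32°
n_0 = (-0.8213, -0.5705)
n_1 = (+0.1152, -0.9933)
n_2 = (+0.9489, -0.3155)
n_3 = (+0.3958, +0.9183)
n_4 = (-0.9595, +0.2818)
  (0,1): δ = 118.17°  ·
  (0,2): δ = 53.17°  ✓
  (0,3): δ = 31.90°  ✓
  (0,4): δ = 128.85°  ·
  (1,2): δ = 115.01°  ·
  (1,3): δ = 29.93°  ✓
  (1,4): δ = 67.02°  ✓
  (2,3): δ = 94.93°  ·
  (2,4): δ = 2.03°  ✓
  (3,4): δ = 83.05°  ·
antipodal pairs: 5

count = 5; pairs: (0,2), (0,3), (1,3), (1,4), (2,4)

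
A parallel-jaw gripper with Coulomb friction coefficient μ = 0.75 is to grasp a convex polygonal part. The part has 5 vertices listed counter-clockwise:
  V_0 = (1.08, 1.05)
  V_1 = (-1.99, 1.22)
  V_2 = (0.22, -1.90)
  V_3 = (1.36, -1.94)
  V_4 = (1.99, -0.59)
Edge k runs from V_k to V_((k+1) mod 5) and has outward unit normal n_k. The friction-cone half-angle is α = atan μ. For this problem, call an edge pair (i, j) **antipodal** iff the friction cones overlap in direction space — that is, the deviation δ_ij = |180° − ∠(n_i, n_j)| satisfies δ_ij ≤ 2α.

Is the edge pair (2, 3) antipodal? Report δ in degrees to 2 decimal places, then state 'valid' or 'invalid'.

δ = 113.01°, invalid

α = atan 0.75 = 36.87°;  2α = 73.74°
edge 2: e_2 = (+1.14, -0.04);  n_2 = (-0.0351, -0.9994)
edge 3: e_3 = (+0.63, +1.35);  n_3 = (+0.9062, -0.4229)
∠(n_2, n_3) = 66.99°
δ = |180° − 66.99°| = 113.01°
113.01° > 2α = 73.74°  →  invalid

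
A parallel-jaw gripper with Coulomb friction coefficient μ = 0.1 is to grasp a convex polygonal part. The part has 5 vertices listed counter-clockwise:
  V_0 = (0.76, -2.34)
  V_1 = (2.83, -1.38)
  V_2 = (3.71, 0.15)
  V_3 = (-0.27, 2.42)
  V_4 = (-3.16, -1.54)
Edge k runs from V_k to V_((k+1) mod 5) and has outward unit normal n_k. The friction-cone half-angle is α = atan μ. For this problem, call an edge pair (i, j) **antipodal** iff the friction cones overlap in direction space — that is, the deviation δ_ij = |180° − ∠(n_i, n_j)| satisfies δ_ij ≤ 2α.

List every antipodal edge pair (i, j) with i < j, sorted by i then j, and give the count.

α = atan 0.1 = 5.71°;  2α = 11.42°
n_0 = (+0.4207, -0.9072)
n_1 = (+0.8668, -0.4986)
n_2 = (+0.4954, +0.8686)
n_3 = (-0.8078, +0.5895)
n_4 = (-0.2000, -0.9798)
  (0,1): δ = 144.79°  ·
  (0,2): δ = 54.58°  ·
  (0,3): δ = 29.00°  ·
  (0,4): δ = 143.59°  ·
  (1,2): δ = 89.79°  ·
  (1,3): δ = 6.22°  ✓
  (1,4): δ = 108.37°  ·
  (2,3): δ = 96.42°  ·
  (2,4): δ = 18.16°  ·
  (3,4): δ = 65.41°  ·
antipodal pairs: 1

count = 1; pairs: (1,3)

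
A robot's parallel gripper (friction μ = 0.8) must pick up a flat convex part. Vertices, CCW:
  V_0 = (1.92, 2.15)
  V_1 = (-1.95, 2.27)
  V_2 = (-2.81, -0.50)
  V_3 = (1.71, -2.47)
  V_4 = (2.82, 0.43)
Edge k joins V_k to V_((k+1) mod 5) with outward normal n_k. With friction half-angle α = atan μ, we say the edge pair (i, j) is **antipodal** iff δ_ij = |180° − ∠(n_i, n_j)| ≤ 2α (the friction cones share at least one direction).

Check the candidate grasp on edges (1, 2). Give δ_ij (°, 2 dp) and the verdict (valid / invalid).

δ = 96.30°, invalid

α = atan 0.8 = 38.66°;  2α = 77.32°
edge 1: e_1 = (-0.86, -2.77);  n_1 = (-0.9550, +0.2965)
edge 2: e_2 = (+4.52, -1.97);  n_2 = (-0.3995, -0.9167)
∠(n_1, n_2) = 83.70°
δ = |180° − 83.70°| = 96.30°
96.30° > 2α = 77.32°  →  invalid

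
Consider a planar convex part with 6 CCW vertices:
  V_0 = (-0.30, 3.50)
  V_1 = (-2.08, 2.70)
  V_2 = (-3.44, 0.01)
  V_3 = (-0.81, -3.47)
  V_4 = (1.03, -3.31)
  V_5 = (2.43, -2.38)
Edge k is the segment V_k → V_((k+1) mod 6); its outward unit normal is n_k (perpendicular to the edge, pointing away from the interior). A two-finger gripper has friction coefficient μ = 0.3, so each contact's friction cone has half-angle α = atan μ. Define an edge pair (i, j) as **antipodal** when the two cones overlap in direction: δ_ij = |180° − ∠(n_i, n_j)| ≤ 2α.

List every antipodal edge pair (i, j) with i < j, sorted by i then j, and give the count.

α = atan 0.3 = 16.70°;  2α = 33.40°
n_0 = (-0.4099, +0.9121)
n_1 = (-0.8924, +0.4512)
n_2 = (-0.7978, -0.6029)
n_3 = (+0.0866, -0.9962)
n_4 = (+0.5533, -0.8330)
n_5 = (+0.9070, +0.4211)
  (0,1): δ = 141.02°  ·
  (0,2): δ = 77.12°  ·
  (0,3): δ = 19.23°  ✓
  (0,4): δ = 9.39°  ✓
  (0,5): δ = 90.70°  ·
  (1,2): δ = 116.10°  ·
  (1,3): δ = 58.21°  ·
  (1,4): δ = 29.58°  ✓
  (1,5): δ = 51.72°  ·
  (2,3): δ = 122.11°  ·
  (2,4): δ = 93.48°  ·
  (2,5): δ = 12.18°  ✓
  (3,4): δ = 151.37°  ·
  (3,5): δ = 70.06°  ·
  (4,5): δ = 98.69°  ·
antipodal pairs: 4

count = 4; pairs: (0,3), (0,4), (1,4), (2,5)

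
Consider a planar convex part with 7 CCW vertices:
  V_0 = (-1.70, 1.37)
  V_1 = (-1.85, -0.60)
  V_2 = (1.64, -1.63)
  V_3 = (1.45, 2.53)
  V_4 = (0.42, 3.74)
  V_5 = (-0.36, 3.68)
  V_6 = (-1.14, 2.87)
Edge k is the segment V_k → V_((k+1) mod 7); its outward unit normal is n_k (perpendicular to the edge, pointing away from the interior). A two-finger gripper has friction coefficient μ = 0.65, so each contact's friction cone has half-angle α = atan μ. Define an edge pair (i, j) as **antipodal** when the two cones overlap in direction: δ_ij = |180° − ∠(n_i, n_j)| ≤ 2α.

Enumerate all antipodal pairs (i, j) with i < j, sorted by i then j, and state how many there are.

count = 8; pairs: (0,2), (0,3), (1,3), (1,4), (1,5), (2,5), (2,6), (3,6)

α = atan 0.65 = 33.02°;  2α = 66.05°
n_0 = (-0.9971, +0.0759)
n_1 = (-0.2831, -0.9591)
n_2 = (+0.9990, +0.0456)
n_3 = (+0.7615, +0.6482)
n_4 = (-0.0767, +0.9971)
n_5 = (-0.7203, +0.6936)
n_6 = (-0.9368, +0.3498)
  (0,1): δ = 102.09°  ·
  (0,2): δ = 6.97°  ✓
  (0,3): δ = 44.76°  ✓
  (0,4): δ = 98.75°  ·
  (0,5): δ = 140.44°  ·
  (0,6): δ = 163.88°  ·
  (1,2): δ = 70.94°  ·
  (1,3): δ = 33.15°  ✓
  (1,4): δ = 20.84°  ✓
  (1,5): δ = 62.52°  ✓
  (1,6): δ = 85.97°  ·
  (2,3): δ = 142.21°  ·
  (2,4): δ = 88.22°  ·
  (2,5): δ = 46.53°  ✓
  (2,6): δ = 23.09°  ✓
  (3,4): δ = 126.01°  ·
  (3,5): δ = 84.32°  ·
  (3,6): δ = 60.88°  ✓
  (4,5): δ = 138.32°  ·
  (4,6): δ = 114.87°  ·
  (5,6): δ = 156.55°  ·
antipodal pairs: 8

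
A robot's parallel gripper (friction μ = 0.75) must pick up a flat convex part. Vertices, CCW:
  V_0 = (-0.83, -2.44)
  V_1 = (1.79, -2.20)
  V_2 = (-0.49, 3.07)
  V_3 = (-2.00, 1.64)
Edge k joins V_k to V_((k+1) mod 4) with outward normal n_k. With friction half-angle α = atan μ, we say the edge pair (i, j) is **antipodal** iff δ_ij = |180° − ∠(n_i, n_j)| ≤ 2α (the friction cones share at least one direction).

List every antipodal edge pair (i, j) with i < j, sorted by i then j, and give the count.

α = atan 0.75 = 36.87°;  2α = 73.74°
n_0 = (+0.0912, -0.9958)
n_1 = (+0.9178, +0.3971)
n_2 = (-0.6876, +0.7261)
n_3 = (-0.9613, -0.2757)
  (0,1): δ = 71.84°  ✓
  (0,2): δ = 38.21°  ✓
  (0,3): δ = 100.77°  ·
  (1,2): δ = 69.95°  ✓
  (1,3): δ = 7.39°  ✓
  (2,3): δ = 117.44°  ·
antipodal pairs: 4

count = 4; pairs: (0,1), (0,2), (1,2), (1,3)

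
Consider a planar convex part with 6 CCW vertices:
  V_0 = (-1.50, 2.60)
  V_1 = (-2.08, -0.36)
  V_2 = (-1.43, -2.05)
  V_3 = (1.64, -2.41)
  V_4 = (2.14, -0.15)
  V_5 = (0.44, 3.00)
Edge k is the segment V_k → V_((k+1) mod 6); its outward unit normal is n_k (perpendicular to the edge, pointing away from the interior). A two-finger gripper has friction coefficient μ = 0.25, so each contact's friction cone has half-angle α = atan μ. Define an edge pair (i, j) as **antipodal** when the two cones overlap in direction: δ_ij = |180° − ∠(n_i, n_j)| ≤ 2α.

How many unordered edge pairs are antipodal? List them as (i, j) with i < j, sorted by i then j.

α = atan 0.25 = 14.04°;  2α = 28.07°
n_0 = (-0.9813, +0.1923)
n_1 = (-0.9333, -0.3590)
n_2 = (-0.1165, -0.9932)
n_3 = (+0.9764, -0.2160)
n_4 = (+0.8800, +0.4749)
n_5 = (-0.2019, +0.9794)
  (0,1): δ = 147.88°  ·
  (0,2): δ = 85.60°  ·
  (0,3): δ = 1.39°  ✓
  (0,4): δ = 39.44°  ·
  (0,5): δ = 112.74°  ·
  (1,2): δ = 117.73°  ·
  (1,3): δ = 33.51°  ·
  (1,4): δ = 7.32°  ✓
  (1,5): δ = 80.61°  ·
  (2,3): δ = 95.79°  ·
  (2,4): δ = 54.96°  ·
  (2,5): δ = 18.34°  ✓
  (3,4): δ = 139.17°  ·
  (3,5): δ = 65.87°  ·
  (4,5): δ = 106.70°  ·
antipodal pairs: 3

count = 3; pairs: (0,3), (1,4), (2,5)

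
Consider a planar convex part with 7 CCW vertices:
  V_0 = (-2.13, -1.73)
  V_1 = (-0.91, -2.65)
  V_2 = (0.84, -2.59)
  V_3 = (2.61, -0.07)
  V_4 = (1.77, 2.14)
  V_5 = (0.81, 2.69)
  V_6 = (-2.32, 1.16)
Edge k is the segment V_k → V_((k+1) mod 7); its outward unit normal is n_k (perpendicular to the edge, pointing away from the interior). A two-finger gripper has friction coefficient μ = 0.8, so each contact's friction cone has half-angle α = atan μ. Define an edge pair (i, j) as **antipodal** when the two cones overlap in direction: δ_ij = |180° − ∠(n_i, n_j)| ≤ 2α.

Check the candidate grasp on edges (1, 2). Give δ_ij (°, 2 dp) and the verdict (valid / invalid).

δ = 127.05°, invalid

α = atan 0.8 = 38.66°;  2α = 77.32°
edge 1: e_1 = (+1.75, +0.06);  n_1 = (+0.0343, -0.9994)
edge 2: e_2 = (+1.77, +2.52);  n_2 = (+0.8183, -0.5748)
∠(n_1, n_2) = 52.95°
δ = |180° − 52.95°| = 127.05°
127.05° > 2α = 77.32°  →  invalid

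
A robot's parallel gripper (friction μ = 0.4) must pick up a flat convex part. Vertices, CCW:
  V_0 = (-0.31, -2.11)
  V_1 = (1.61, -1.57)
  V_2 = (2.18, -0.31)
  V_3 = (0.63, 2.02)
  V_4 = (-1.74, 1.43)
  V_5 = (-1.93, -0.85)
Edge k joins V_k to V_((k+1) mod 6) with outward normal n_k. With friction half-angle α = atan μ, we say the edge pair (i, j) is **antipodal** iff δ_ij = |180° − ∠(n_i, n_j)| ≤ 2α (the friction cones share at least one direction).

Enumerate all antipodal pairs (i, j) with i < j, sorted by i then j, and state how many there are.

α = atan 0.4 = 21.80°;  2α = 43.60°
n_0 = (+0.2707, -0.9627)
n_1 = (+0.9111, -0.4122)
n_2 = (+0.8326, +0.5539)
n_3 = (-0.2416, +0.9704)
n_4 = (-0.9965, +0.0830)
n_5 = (-0.6139, -0.7894)
  (0,1): δ = 130.05°  ·
  (0,2): δ = 72.08°  ·
  (0,3): δ = 1.73°  ✓
  (0,4): δ = 69.53°  ·
  (0,5): δ = 126.42°  ·
  (1,2): δ = 122.03°  ·
  (1,3): δ = 51.68°  ·
  (1,4): δ = 19.58°  ✓
  (1,5): δ = 76.47°  ·
  (2,3): δ = 109.65°  ·
  (2,4): δ = 38.40°  ✓
  (2,5): δ = 18.49°  ✓
  (3,4): δ = 108.74°  ·
  (3,5): δ = 51.85°  ·
  (4,5): δ = 123.11°  ·
antipodal pairs: 4

count = 4; pairs: (0,3), (1,4), (2,4), (2,5)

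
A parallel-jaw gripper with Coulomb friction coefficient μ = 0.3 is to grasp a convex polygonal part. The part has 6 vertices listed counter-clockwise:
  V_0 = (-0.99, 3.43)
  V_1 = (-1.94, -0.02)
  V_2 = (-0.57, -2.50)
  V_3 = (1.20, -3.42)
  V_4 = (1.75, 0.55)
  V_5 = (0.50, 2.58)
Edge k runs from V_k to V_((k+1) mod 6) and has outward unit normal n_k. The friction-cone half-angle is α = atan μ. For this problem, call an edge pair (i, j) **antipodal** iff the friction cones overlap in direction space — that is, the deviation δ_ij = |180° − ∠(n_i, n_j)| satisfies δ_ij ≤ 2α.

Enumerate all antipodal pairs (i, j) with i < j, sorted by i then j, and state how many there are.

α = atan 0.3 = 16.70°;  2α = 33.40°
n_0 = (-0.9641, +0.2655)
n_1 = (-0.8753, -0.4835)
n_2 = (-0.4612, -0.8873)
n_3 = (+0.9905, -0.1372)
n_4 = (+0.8515, +0.5243)
n_5 = (+0.4955, +0.8686)
  (0,1): δ = 135.69°  ·
  (0,2): δ = 102.07°  ·
  (0,3): δ = 7.51°  ✓
  (0,4): δ = 47.02°  ·
  (0,5): δ = 75.69°  ·
  (1,2): δ = 146.38°  ·
  (1,3): δ = 36.80°  ·
  (1,4): δ = 2.71°  ✓
  (1,5): δ = 31.38°  ✓
  (2,3): δ = 70.42°  ·
  (2,4): δ = 30.91°  ✓
  (2,5): δ = 2.24°  ✓
  (3,4): δ = 140.49°  ·
  (3,5): δ = 111.82°  ·
  (4,5): δ = 151.33°  ·
antipodal pairs: 5

count = 5; pairs: (0,3), (1,4), (1,5), (2,4), (2,5)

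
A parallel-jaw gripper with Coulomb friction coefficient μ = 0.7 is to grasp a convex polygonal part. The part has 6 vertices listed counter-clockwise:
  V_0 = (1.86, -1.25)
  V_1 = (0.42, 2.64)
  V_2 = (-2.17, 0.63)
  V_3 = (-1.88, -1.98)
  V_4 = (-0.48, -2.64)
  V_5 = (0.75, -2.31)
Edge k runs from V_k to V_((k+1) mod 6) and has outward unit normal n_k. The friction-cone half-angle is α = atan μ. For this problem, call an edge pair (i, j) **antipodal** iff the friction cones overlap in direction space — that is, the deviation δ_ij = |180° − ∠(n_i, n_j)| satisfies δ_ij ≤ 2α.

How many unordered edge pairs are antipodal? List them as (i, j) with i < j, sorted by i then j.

α = atan 0.7 = 34.99°;  2α = 69.98°
n_0 = (+0.9378, +0.3472)
n_1 = (-0.6131, +0.7900)
n_2 = (-0.9939, -0.1104)
n_3 = (-0.4264, -0.9045)
n_4 = (+0.2591, -0.9658)
n_5 = (+0.6906, -0.7232)
  (0,1): δ = 72.50°  ·
  (0,2): δ = 13.97°  ✓
  (0,3): δ = 44.45°  ✓
  (0,4): δ = 84.70°  ·
  (0,5): δ = 113.37°  ·
  (1,2): δ = 121.47°  ·
  (1,3): δ = 63.05°  ✓
  (1,4): δ = 22.80°  ✓
  (1,5): δ = 5.87°  ✓
  (2,3): δ = 121.58°  ·
  (2,4): δ = 81.32°  ·
  (2,5): δ = 52.66°  ✓
  (3,4): δ = 139.74°  ·
  (3,5): δ = 111.08°  ·
  (4,5): δ = 151.34°  ·
antipodal pairs: 6

count = 6; pairs: (0,2), (0,3), (1,3), (1,4), (1,5), (2,5)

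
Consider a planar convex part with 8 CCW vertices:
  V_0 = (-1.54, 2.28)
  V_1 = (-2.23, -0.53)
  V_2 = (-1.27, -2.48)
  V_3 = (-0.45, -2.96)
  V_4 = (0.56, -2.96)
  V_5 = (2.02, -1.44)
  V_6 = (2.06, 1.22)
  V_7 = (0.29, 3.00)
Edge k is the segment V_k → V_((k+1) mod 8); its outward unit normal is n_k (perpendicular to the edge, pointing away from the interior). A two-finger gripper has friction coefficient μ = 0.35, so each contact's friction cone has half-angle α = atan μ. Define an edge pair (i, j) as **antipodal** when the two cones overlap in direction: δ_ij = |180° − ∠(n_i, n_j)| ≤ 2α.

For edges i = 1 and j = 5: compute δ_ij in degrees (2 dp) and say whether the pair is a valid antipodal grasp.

α = atan 0.35 = 19.29°;  2α = 38.58°
edge 1: e_1 = (+0.96, -1.95);  n_1 = (-0.8972, -0.4417)
edge 5: e_5 = (+0.04, +2.66);  n_5 = (+0.9999, -0.0150)
∠(n_1, n_5) = 152.93°
δ = |180° − 152.93°| = 27.07°
27.07° ≤ 2α = 38.58°  →  valid

δ = 27.07°, valid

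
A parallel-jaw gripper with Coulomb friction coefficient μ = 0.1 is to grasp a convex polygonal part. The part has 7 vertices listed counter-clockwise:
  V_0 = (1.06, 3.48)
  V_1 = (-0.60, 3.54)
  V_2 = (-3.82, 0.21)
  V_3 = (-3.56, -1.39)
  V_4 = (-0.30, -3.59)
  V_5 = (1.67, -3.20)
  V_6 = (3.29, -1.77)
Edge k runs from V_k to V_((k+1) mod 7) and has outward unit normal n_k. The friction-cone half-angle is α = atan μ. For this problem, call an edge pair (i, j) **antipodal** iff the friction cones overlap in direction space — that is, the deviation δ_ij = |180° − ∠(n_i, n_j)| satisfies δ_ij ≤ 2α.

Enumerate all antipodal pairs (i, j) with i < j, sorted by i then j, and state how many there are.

count = 1; pairs: (1,5)

α = atan 0.1 = 5.71°;  2α = 11.42°
n_0 = (+0.0361, +0.9993)
n_1 = (-0.7189, +0.6951)
n_2 = (-0.9871, -0.1604)
n_3 = (-0.5594, -0.8289)
n_4 = (+0.1942, -0.9810)
n_5 = (+0.6618, -0.7497)
n_6 = (+0.9204, +0.3910)
  (0,1): δ = 131.97°  ·
  (0,2): δ = 78.70°  ·
  (0,3): δ = 31.94°  ·
  (0,4): δ = 13.27°  ·
  (0,5): δ = 43.51°  ·
  (0,6): δ = 115.08°  ·
  (1,2): δ = 126.73°  ·
  (1,3): δ = 79.98°  ·
  (1,4): δ = 34.76°  ·
  (1,5): δ = 4.53°  ✓
  (1,6): δ = 67.05°  ·
  (2,3): δ = 133.24°  ·
  (2,4): δ = 88.03°  ·
  (2,5): δ = 57.79°  ·
  (2,6): δ = 13.78°  ·
  (3,4): δ = 134.79°  ·
  (3,5): δ = 104.55°  ·
  (3,6): δ = 32.97°  ·
  (4,5): δ = 149.76°  ·
  (4,6): δ = 78.18°  ·
  (5,6): δ = 108.42°  ·
antipodal pairs: 1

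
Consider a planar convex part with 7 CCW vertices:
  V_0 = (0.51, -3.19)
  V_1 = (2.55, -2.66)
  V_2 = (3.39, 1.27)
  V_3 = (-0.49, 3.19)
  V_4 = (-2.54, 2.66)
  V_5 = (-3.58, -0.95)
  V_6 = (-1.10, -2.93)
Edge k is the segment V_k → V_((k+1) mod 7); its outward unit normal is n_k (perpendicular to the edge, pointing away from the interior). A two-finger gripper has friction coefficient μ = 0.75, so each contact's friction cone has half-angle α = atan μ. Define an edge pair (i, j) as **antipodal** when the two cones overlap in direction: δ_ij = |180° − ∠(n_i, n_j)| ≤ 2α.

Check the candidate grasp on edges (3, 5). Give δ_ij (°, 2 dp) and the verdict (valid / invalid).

δ = 53.10°, valid

α = atan 0.75 = 36.87°;  2α = 73.74°
edge 3: e_3 = (-2.05, -0.53);  n_3 = (-0.2503, +0.9682)
edge 5: e_5 = (+2.48, -1.98);  n_5 = (-0.6239, -0.7815)
∠(n_3, n_5) = 126.90°
δ = |180° − 126.90°| = 53.10°
53.10° ≤ 2α = 73.74°  →  valid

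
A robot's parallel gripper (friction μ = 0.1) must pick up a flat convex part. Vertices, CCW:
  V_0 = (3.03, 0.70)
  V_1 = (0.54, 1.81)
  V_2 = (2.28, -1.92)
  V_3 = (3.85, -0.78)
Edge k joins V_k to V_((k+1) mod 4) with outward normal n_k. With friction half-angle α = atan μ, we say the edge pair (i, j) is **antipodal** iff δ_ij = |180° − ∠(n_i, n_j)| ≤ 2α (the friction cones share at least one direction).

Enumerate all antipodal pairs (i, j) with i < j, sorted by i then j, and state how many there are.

α = atan 0.1 = 5.71°;  2α = 11.42°
n_0 = (+0.4072, +0.9134)
n_1 = (-0.9062, -0.4228)
n_2 = (+0.5876, -0.8092)
n_3 = (+0.8747, +0.4846)
  (0,1): δ = 40.97°  ·
  (0,2): δ = 60.01°  ·
  (0,3): δ = 143.02°  ·
  (1,2): δ = 79.02°  ·
  (1,3): δ = 3.98°  ✓
  (2,3): δ = 97.00°  ·
antipodal pairs: 1

count = 1; pairs: (1,3)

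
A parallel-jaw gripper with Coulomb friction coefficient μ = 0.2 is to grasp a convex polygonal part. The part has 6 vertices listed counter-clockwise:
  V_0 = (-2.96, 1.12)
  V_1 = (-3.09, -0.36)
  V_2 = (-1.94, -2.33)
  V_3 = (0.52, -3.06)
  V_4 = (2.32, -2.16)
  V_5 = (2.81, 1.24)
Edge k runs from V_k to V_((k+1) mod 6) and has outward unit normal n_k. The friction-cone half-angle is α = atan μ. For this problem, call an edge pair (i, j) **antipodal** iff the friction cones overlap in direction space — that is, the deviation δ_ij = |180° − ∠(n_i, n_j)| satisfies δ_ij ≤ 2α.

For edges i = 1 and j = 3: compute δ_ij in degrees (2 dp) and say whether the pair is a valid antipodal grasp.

α = atan 0.2 = 11.31°;  2α = 22.62°
edge 1: e_1 = (+1.15, -1.97);  n_1 = (-0.8636, -0.5041)
edge 3: e_3 = (+1.80, +0.90);  n_3 = (+0.4472, -0.8944)
∠(n_1, n_3) = 86.29°
δ = |180° − 86.29°| = 93.71°
93.71° > 2α = 22.62°  →  invalid

δ = 93.71°, invalid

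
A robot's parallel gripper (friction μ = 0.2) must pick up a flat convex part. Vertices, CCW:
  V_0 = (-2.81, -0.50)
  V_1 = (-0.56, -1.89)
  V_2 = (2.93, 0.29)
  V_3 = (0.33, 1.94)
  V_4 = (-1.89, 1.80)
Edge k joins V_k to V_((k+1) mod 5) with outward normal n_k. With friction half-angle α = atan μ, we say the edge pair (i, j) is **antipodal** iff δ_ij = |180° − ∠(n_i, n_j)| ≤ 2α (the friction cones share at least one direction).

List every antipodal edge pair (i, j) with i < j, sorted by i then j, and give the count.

α = atan 0.2 = 11.31°;  2α = 22.62°
n_0 = (-0.5256, -0.8507)
n_1 = (+0.5298, -0.8481)
n_2 = (+0.5358, +0.8443)
n_3 = (-0.0629, +0.9980)
n_4 = (-0.9285, +0.3714)
  (0,1): δ = 116.30°  ·
  (0,2): δ = 0.69°  ✓
  (0,3): δ = 35.32°  ·
  (0,4): δ = 99.91°  ·
  (1,2): δ = 64.39°  ·
  (1,3): δ = 28.38°  ·
  (1,4): δ = 36.21°  ·
  (2,3): δ = 143.99°  ·
  (2,4): δ = 79.40°  ·
  (3,4): δ = 115.41°  ·
antipodal pairs: 1

count = 1; pairs: (0,2)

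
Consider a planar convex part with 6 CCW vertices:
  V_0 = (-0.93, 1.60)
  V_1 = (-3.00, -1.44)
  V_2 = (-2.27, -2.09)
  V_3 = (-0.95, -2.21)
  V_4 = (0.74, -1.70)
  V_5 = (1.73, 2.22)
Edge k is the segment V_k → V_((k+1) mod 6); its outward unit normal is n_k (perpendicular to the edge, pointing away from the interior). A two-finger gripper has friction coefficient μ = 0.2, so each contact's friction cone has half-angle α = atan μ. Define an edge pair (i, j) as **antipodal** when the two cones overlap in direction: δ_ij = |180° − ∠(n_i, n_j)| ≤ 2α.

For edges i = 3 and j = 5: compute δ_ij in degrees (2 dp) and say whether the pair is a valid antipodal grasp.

α = atan 0.2 = 11.31°;  2α = 22.62°
edge 3: e_3 = (+1.69, +0.51);  n_3 = (+0.2889, -0.9574)
edge 5: e_5 = (-2.66, -0.62);  n_5 = (-0.2270, +0.9739)
∠(n_3, n_5) = 176.33°
δ = |180° − 176.33°| = 3.67°
3.67° ≤ 2α = 22.62°  →  valid

δ = 3.67°, valid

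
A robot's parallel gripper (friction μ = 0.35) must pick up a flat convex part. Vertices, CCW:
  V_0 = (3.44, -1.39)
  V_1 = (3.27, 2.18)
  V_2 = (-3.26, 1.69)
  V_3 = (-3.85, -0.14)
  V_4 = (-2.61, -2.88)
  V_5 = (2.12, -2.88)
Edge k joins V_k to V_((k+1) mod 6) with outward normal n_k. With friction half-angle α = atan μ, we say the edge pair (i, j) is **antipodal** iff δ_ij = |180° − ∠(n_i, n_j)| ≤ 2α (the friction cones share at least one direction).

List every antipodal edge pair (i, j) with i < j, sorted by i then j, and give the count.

count = 4; pairs: (0,2), (0,3), (1,4), (2,5)

α = atan 0.35 = 19.29°;  2α = 38.58°
n_0 = (+0.9989, +0.0476)
n_1 = (-0.0748, +0.9972)
n_2 = (-0.9518, +0.3069)
n_3 = (-0.9110, -0.4123)
n_4 = (+0.0000, -1.0000)
n_5 = (+0.7485, -0.6631)
  (0,1): δ = 88.43°  ·
  (0,2): δ = 20.60°  ✓
  (0,3): δ = 21.62°  ✓
  (0,4): δ = 87.27°  ·
  (0,5): δ = 135.74°  ·
  (1,2): δ = 112.16°  ·
  (1,3): δ = 69.94°  ·
  (1,4): δ = 4.29°  ✓
  (1,5): δ = 44.17°  ·
  (2,3): δ = 137.78°  ·
  (2,4): δ = 72.13°  ·
  (2,5): δ = 23.67°  ✓
  (3,4): δ = 114.35°  ·
  (3,5): δ = 65.89°  ·
  (4,5): δ = 131.54°  ·
antipodal pairs: 4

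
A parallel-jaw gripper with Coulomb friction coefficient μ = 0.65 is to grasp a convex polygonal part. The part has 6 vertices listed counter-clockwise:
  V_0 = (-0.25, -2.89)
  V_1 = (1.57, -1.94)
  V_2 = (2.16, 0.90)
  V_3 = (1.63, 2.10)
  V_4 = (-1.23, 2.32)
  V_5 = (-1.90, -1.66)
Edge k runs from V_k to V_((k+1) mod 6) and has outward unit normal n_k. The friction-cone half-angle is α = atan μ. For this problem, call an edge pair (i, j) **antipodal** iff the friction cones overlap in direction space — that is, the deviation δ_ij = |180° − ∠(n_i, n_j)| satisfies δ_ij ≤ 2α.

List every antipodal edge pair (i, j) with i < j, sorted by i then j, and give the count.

α = atan 0.65 = 33.02°;  2α = 66.05°
n_0 = (+0.4627, -0.8865)
n_1 = (+0.9791, -0.2034)
n_2 = (+0.9148, +0.4040)
n_3 = (+0.0767, +0.9971)
n_4 = (-0.9861, +0.1660)
n_5 = (-0.5977, -0.8017)
  (0,1): δ = 129.30°  ·
  (0,2): δ = 93.73°  ·
  (0,3): δ = 31.96°  ✓
  (0,4): δ = 52.88°  ✓
  (0,5): δ = 115.73°  ·
  (1,2): δ = 144.43°  ·
  (1,3): δ = 82.66°  ·
  (1,4): δ = 2.18°  ✓
  (1,5): δ = 65.03°  ✓
  (2,3): δ = 118.23°  ·
  (2,4): δ = 33.39°  ✓
  (2,5): δ = 29.47°  ✓
  (3,4): δ = 95.16°  ·
  (3,5): δ = 32.30°  ✓
  (4,5): δ = 117.15°  ·
antipodal pairs: 7

count = 7; pairs: (0,3), (0,4), (1,4), (1,5), (2,4), (2,5), (3,5)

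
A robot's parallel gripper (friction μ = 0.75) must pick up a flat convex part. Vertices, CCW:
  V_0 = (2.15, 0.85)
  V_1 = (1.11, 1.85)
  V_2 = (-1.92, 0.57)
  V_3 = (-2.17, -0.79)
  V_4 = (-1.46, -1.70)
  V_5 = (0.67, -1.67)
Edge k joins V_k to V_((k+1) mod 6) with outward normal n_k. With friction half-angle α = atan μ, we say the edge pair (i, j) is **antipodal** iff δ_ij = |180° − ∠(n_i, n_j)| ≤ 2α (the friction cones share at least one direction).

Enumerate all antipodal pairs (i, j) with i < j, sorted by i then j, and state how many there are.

α = atan 0.75 = 36.87°;  2α = 73.74°
n_0 = (+0.6931, +0.7208)
n_1 = (-0.3891, +0.9212)
n_2 = (-0.9835, +0.1808)
n_3 = (-0.7884, -0.6151)
n_4 = (+0.0141, -0.9999)
n_5 = (+0.8623, -0.5064)
  (0,1): δ = 113.22°  ·
  (0,2): δ = 56.54°  ✓
  (0,3): δ = 8.16°  ✓
  (0,4): δ = 44.68°  ✓
  (0,5): δ = 103.45°  ·
  (1,2): δ = 123.32°  ·
  (1,3): δ = 74.94°  ·
  (1,4): δ = 22.09°  ✓
  (1,5): δ = 36.67°  ✓
  (2,3): δ = 131.62°  ·
  (2,4): δ = 78.78°  ·
  (2,5): δ = 20.01°  ✓
  (3,4): δ = 127.16°  ·
  (3,5): δ = 68.39°  ✓
  (4,5): δ = 121.23°  ·
antipodal pairs: 7

count = 7; pairs: (0,2), (0,3), (0,4), (1,4), (1,5), (2,5), (3,5)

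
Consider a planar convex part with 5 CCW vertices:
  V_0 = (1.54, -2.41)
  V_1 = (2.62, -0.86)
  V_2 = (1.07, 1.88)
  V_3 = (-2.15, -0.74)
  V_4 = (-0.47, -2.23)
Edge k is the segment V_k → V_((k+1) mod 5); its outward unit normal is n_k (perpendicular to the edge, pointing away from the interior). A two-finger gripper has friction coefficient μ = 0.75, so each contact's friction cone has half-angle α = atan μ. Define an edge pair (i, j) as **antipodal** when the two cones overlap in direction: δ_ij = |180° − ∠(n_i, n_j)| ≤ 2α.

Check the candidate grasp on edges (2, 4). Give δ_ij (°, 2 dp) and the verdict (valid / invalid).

δ = 44.25°, valid

α = atan 0.75 = 36.87°;  2α = 73.74°
edge 2: e_2 = (-3.22, -2.62);  n_2 = (-0.6311, +0.7757)
edge 4: e_4 = (+2.01, -0.18);  n_4 = (-0.0892, -0.9960)
∠(n_2, n_4) = 135.75°
δ = |180° − 135.75°| = 44.25°
44.25° ≤ 2α = 73.74°  →  valid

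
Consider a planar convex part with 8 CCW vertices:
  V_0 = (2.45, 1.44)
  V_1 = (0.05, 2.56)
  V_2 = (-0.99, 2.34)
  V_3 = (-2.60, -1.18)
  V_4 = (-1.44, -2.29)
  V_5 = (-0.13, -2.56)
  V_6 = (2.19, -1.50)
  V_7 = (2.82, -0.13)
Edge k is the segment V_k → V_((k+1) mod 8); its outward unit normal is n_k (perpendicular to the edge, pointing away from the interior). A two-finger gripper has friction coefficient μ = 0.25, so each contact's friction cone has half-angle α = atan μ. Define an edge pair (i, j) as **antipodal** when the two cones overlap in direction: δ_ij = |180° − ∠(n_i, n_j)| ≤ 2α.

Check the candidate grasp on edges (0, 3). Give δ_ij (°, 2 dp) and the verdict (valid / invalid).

α = atan 0.25 = 14.04°;  2α = 28.07°
edge 0: e_0 = (-2.40, +1.12);  n_0 = (+0.4229, +0.9062)
edge 3: e_3 = (+1.16, -1.11);  n_3 = (-0.6914, -0.7225)
∠(n_0, n_3) = 161.28°
δ = |180° − 161.28°| = 18.72°
18.72° ≤ 2α = 28.07°  →  valid

δ = 18.72°, valid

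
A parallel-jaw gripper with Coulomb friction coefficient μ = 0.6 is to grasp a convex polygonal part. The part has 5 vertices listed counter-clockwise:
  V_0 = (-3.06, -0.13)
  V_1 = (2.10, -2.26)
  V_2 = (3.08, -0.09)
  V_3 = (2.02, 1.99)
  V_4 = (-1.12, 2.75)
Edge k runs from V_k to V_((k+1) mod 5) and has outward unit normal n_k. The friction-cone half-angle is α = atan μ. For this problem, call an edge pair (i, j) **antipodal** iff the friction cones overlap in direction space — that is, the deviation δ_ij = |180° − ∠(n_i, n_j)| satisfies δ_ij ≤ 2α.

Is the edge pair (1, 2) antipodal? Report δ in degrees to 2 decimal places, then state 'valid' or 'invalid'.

δ = 128.69°, invalid

α = atan 0.6 = 30.96°;  2α = 61.93°
edge 1: e_1 = (+0.98, +2.17);  n_1 = (+0.9114, -0.4116)
edge 2: e_2 = (-1.06, +2.08);  n_2 = (+0.8910, +0.4541)
∠(n_1, n_2) = 51.31°
δ = |180° − 51.31°| = 128.69°
128.69° > 2α = 61.93°  →  invalid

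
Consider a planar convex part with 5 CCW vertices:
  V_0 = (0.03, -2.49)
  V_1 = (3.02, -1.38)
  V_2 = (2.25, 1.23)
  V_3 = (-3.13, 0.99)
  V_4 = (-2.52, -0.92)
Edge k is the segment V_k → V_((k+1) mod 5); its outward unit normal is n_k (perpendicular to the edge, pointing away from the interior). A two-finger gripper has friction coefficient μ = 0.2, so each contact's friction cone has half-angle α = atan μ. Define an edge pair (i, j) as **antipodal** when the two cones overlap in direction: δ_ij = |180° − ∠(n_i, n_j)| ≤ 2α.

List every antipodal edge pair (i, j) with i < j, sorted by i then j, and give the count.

α = atan 0.2 = 11.31°;  2α = 22.62°
n_0 = (+0.3480, -0.9375)
n_1 = (+0.9591, +0.2830)
n_2 = (-0.0446, +0.9990)
n_3 = (-0.9526, -0.3042)
n_4 = (-0.5243, -0.8515)
  (0,1): δ = 93.93°  ·
  (0,2): δ = 17.81°  ✓
  (0,3): δ = 87.35°  ·
  (0,4): δ = 128.01°  ·
  (1,2): δ = 103.88°  ·
  (1,3): δ = 1.27°  ✓
  (1,4): δ = 41.94°  ·
  (2,3): δ = 74.84°  ·
  (2,4): δ = 34.17°  ·
  (3,4): δ = 139.33°  ·
antipodal pairs: 2

count = 2; pairs: (0,2), (1,3)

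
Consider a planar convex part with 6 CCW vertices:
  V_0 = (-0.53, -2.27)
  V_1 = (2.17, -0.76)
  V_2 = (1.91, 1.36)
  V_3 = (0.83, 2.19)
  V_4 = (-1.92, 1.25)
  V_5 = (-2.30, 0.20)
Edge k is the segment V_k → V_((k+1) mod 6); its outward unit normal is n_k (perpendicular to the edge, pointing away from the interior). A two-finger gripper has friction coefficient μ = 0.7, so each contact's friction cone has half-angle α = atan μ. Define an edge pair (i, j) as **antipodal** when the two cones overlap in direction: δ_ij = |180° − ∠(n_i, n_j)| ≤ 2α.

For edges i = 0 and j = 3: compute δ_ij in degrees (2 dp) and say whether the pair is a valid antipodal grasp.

α = atan 0.7 = 34.99°;  2α = 69.98°
edge 0: e_0 = (+2.70, +1.51);  n_0 = (+0.4881, -0.8728)
edge 3: e_3 = (-2.75, -0.94);  n_3 = (-0.3234, +0.9462)
∠(n_0, n_3) = 169.65°
δ = |180° − 169.65°| = 10.35°
10.35° ≤ 2α = 69.98°  →  valid

δ = 10.35°, valid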